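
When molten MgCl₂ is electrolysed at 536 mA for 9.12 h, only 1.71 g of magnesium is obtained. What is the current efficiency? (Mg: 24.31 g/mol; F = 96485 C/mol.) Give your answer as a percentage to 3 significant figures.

Q = 0.536 × 32832 = 17600 C
n(e⁻) = 17600 / 96485 = 0.1824 mol
Mg²⁺ + 2e⁻ → Mg, so theoretical n(Mg) = 0.09120 mol → 2.217 g
Efficiency = 1.71 / 2.217 = 0.7713 = 77.1%

77.1%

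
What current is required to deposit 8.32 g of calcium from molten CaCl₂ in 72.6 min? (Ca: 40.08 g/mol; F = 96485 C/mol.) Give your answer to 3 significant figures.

9.20 A

n(Ca) = 8.32 / 40.08 = 0.2076 mol
Ca²⁺ + 2e⁻ → Ca, so n(e⁻) = 2 × 0.2076 = 0.4152 mol
Q = 0.4152 × 96485 = 40060 C
I = Q / t = 40060 / 4356 s = 9.20 A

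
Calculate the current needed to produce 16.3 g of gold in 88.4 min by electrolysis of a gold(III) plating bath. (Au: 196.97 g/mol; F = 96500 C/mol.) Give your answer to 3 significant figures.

n(Au) = 16.3 / 196.97 = 0.08275 mol
Au³⁺ + 3e⁻ → Au, so n(e⁻) = 3 × 0.08275 = 0.2483 mol
Q = 0.2483 × 96500 = 23960 C
I = Q / t = 23960 / 5304 s = 4.52 A

4.52 A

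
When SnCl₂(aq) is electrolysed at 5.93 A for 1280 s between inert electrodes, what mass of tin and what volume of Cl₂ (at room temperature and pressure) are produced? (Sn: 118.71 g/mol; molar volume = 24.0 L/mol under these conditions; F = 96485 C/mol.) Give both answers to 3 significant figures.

Q = 5.93 × 1280 = 7590 C; n(e⁻) = 7590 / 96485 = 0.07867 mol
Cathode: Sn²⁺ + 2e⁻ → Sn → n(Sn) = 0.07867/2 = 0.03934 mol → 4.67 g
Anode: 2Cl⁻ → Cl₂ + 2e⁻ → n(Cl₂) = 0.07867/2 = 0.03934 mol → 0.944 L

4.67 g Sn; 0.944 L Cl₂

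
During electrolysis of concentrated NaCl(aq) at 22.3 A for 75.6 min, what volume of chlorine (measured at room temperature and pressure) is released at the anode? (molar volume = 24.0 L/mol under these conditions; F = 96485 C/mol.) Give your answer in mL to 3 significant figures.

Q = 22.3 A × 4536 s = 1.012×10^5 C
Moles of electrons = 1.012×10^5 / 96485 = 1.049 mol
2Cl⁻ → Cl₂ + 2e⁻, so n(Cl₂) = 1.049 / 2 = 0.5245 mol
V = 0.5245 × 24.0 = 12.59 L
= 12600 mL

12600 mL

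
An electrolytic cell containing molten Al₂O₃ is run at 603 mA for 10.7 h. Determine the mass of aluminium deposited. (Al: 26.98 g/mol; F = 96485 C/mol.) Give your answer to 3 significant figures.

Q = 0.603 A × 38520 s = 23230 C
Moles of electrons = 23230 / 96485 = 0.2408 mol
Al³⁺ + 3e⁻ → Al, so n(Al) = 0.2408 / 3 = 0.08027 mol
m = 0.08027 × 26.98 = 2.17 g

2.17 g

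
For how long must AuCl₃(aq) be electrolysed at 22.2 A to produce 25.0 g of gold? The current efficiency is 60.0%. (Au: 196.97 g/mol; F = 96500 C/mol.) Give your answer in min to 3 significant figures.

46.0 min

n(Au) = 25.0 / 196.97 = 0.1269 mol
Au³⁺ + 3e⁻ → Au, so n(e⁻) = 3 × 0.1269 = 0.3807 mol
Q = 0.3807 × 96500 / 0.600 = 61230 C
t = Q / I = 61230 / 22.2 = 2758 s = 46.0 min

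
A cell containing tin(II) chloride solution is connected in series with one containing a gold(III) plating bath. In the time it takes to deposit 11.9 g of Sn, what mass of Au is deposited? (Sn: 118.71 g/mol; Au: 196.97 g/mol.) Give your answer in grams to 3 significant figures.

13.2 g

n(Sn) = 11.9 / 118.71 = 0.1002 mol
Sn²⁺ + 2e⁻ → Sn, so n(e⁻) = 2 × 0.1002 = 0.2004 mol
Same current for the same time ⇒ same n(e⁻) = 0.2004 mol in both cells.
Au³⁺ + 3e⁻ → Au, so n(Au) = 0.2004 / 3 = 0.06680 mol
m(Au) = 0.06680 × 196.97 = 13.2 g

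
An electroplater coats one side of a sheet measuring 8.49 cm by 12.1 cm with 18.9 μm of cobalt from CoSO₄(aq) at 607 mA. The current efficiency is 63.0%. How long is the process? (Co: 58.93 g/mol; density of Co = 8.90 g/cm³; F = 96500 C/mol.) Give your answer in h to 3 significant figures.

4.11 h

Plated area = 8.49 × 12.1 = 102.7 cm²
Volume = 102.7 × 18.9×10⁻⁴ cm = 0.1941 cm³
m(Co) = 0.1941 × 8.90 = 1.727 g
n(Co) = 1.727 / 58.93 = 0.02931 mol; n(e⁻) = 2 × 0.02931 = 0.05862 mol
Q = 0.05862 × 96500 / 0.630 = 8979 C
t = 8979 / 0.607 = 14790 s = 4.11 h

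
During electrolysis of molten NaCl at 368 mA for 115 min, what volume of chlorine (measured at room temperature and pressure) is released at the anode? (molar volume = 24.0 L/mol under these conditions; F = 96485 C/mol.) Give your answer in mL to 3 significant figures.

Q = It = 0.368 × 6900 = 2539 C
n(e⁻) = 2539 / 96485 = 0.02631 mol
2Cl⁻ → Cl₂ + 2e⁻, so n(Cl₂) = 0.02631 / 2 = 0.01316 mol
V = 0.01316 × 24.0 = 0.3158 L
= 316 mL

316 mL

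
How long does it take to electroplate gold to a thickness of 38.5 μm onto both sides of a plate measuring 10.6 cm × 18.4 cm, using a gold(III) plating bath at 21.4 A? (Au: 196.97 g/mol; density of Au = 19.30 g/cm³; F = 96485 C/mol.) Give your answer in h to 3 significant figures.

0.553 h

Plated area = 2 × 10.6 × 18.4 = 390.1 cm²
Volume = 390.1 × 38.5×10⁻⁴ cm = 1.502 cm³
m(Au) = 1.502 × 19.30 = 28.99 g
n(Au) = 28.99 / 196.97 = 0.1472 mol; n(e⁻) = 3 × 0.1472 = 0.4416 mol
Q = 0.4416 × 96485 = 42610 C
t = 42610 / 21.4 = 1991 s = 0.553 h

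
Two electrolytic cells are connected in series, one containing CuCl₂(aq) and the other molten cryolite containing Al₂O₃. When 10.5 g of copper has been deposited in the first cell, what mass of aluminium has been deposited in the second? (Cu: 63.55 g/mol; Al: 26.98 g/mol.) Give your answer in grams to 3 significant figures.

n(Cu) = 10.5 / 63.55 = 0.1652 mol
Cu²⁺ + 2e⁻ → Cu, so n(e⁻) = 2 × 0.1652 = 0.3304 mol
In series, the same 0.3304 mol of electrons flows through the second cell.
Al³⁺ + 3e⁻ → Al, so n(Al) = 0.3304 / 3 = 0.1101 mol
m(Al) = 0.1101 × 26.98 = 2.97 g

2.97 g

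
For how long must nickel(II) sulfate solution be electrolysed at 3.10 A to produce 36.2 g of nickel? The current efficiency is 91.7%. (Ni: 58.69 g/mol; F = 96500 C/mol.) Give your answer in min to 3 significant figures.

698 min

n(Ni) = 36.2 / 58.69 = 0.6168 mol
Ni²⁺ + 2e⁻ → Ni, so n(e⁻) = 2 × 0.6168 = 1.234 mol
Q = 1.234 × 96500 / 0.917 = 1.299×10^5 C
t = Q / I = 1.299×10^5 / 3.10 = 41900 s = 698 min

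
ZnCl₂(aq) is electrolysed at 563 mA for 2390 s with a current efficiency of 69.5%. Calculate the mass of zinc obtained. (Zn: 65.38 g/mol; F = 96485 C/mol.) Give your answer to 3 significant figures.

Q = 0.563 × 2390 = 1346 C
n(e⁻) = 1346 / 96485 = 0.01395 mol
Zn²⁺ + 2e⁻ → Zn, so theoretical m(Zn) = 0.006975 × 65.38 = 0.4560 g
Actual mass = 69.5% × 0.4560 = 0.317 g

0.317 g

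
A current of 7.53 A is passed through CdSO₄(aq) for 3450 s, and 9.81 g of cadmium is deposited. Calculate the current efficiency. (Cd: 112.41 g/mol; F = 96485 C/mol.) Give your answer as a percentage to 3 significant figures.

Q = 7.53 × 3450 = 25980 C
n(e⁻) = 25980 / 96485 = 0.2693 mol
Cd²⁺ + 2e⁻ → Cd, so theoretical n(Cd) = 0.1347 mol → 15.14 g
Efficiency = 9.81 / 15.14 = 0.6480 = 64.8%

64.8%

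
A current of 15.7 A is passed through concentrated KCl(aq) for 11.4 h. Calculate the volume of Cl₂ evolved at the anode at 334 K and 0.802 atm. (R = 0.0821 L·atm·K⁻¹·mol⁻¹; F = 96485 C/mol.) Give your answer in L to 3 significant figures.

114 L

Charge passed = 15.7 × 41040 = 6.443×10^5 C
n(e⁻) = Q/F = 6.443×10^5/96485 = 6.678 mol
2Cl⁻ → Cl₂ + 2e⁻, so n(Cl₂) = 6.678 / 2 = 3.339 mol
V = nRT/P = 3.339 × 0.0821 × 334 / 0.802 = 114.2 L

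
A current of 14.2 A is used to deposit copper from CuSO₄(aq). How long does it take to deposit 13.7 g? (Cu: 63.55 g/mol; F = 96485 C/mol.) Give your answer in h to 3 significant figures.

n(Cu) = 13.7 / 63.55 = 0.2156 mol
Cu²⁺ + 2e⁻ → Cu, so n(e⁻) = 2 × 0.2156 = 0.4312 mol
Q = 0.4312 × 96485 = 41600 C
t = Q / I = 41600 / 14.2 = 2930 s = 0.814 h

0.814 h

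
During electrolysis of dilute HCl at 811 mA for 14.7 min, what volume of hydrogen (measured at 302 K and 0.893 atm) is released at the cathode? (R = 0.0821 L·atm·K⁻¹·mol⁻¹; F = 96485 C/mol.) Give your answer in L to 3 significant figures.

0.103 L

Charge passed = 0.811 × 882 = 715.3 C
n(e⁻) = 715.3 / 96485 = 0.007414 mol
2H⁺ + 2e⁻ → H₂, so n(H₂) = 0.007414 / 2 = 0.003707 mol
V = nRT/P = 0.003707 × 0.0821 × 302 / 0.893 = 0.1029 L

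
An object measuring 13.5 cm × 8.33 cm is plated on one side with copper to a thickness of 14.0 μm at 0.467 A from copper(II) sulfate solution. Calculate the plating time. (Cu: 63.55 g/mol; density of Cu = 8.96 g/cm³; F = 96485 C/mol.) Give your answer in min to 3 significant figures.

Plated area = 13.5 × 8.33 = 112.5 cm²
Volume = 112.5 × 14.0×10⁻⁴ cm = 0.1575 cm³
m(Cu) = 0.1575 × 8.96 = 1.411 g
n(Cu) = 1.411 / 63.55 = 0.02220 mol; n(e⁻) = 2 × 0.02220 = 0.04440 mol
Q = 0.04440 × 96485 = 4284 C
t = 4284 / 0.467 = 9173 s = 153 min

153 min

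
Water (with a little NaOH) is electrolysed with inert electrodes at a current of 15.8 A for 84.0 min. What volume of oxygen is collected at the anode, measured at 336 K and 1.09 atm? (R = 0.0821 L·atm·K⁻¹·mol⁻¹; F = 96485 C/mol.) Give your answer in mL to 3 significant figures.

Charge passed = 15.8 × 5040 = 79630 C
Moles of electrons = 79630 / 96485 = 0.8253 mol
2H₂O → O₂ + 4H⁺ + 4e⁻, so n(O₂) = 0.8253 / 4 = 0.2063 mol
V = nRT/P = 0.2063 × 0.0821 × 336 / 1.09 = 5.221 L
= 5220 mL

5220 mL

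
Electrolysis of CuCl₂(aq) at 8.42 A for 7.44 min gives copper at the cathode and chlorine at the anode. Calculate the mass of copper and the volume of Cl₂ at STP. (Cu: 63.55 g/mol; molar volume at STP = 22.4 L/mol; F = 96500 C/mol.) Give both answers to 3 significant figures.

Q = 8.42 × 446.4 = 3759 C; n(e⁻) = 3759 / 96500 = 0.03895 mol
Cathode: Cu²⁺ + 2e⁻ → Cu → n(Cu) = 0.03895/2 = 0.01948 mol → 1.24 g
Anode: 2Cl⁻ → Cl₂ + 2e⁻ → n(Cl₂) = 0.03895/2 = 0.01948 mol → 0.436 L

1.24 g Cu; 0.436 L Cl₂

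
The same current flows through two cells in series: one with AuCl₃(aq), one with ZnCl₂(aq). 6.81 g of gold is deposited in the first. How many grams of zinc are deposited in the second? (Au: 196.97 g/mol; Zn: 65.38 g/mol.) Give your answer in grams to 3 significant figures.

3.39 g

n(Au) = 6.81 / 196.97 = 0.03457 mol
Au³⁺ + 3e⁻ → Au, so n(e⁻) = 3 × 0.03457 = 0.1037 mol
Since the cells are in series, n(e⁻) in the Zn cell is also 0.1037 mol.
Zn²⁺ + 2e⁻ → Zn, so n(Zn) = 0.1037 / 2 = 0.05185 mol
m(Zn) = 0.05185 × 65.38 = 3.39 g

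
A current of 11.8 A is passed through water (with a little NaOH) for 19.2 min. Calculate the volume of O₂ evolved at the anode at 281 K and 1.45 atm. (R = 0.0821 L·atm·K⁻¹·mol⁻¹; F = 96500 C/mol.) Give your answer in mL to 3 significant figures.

Charge passed = 11.8 × 1152 = 13590 C
n(e⁻) = Q/F = 13590/96500 = 0.1408 mol
2H₂O → O₂ + 4H⁺ + 4e⁻, so n(O₂) = 0.1408 / 4 = 0.03520 mol
V = nRT/P = 0.03520 × 0.0821 × 281 / 1.45 = 0.5600 L
= 560 mL

560 mL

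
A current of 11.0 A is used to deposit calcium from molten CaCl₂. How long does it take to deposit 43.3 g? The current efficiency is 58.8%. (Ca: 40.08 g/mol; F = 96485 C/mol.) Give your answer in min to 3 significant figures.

n(Ca) = 43.3 / 40.08 = 1.080 mol
Ca²⁺ + 2e⁻ → Ca, so n(e⁻) = 2 × 1.080 = 2.160 mol
Q = 2.160 × 96485 / 0.588 = 3.544×10^5 C
t = Q / I = 3.544×10^5 / 11.0 = 32220 s = 537 min

537 min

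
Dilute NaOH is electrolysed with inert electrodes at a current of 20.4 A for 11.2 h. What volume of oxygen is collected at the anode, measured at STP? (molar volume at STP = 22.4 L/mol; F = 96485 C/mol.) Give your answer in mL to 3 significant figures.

47700 mL

Q = 20.4 A × 40320 s = 8.225×10^5 C
n(e⁻) = Q/F = 8.225×10^5/96485 = 8.525 mol
2H₂O → O₂ + 4H⁺ + 4e⁻, so n(O₂) = 8.525 / 4 = 2.131 mol
V = 2.131 × 22.4 = 47.73 L
= 47700 mL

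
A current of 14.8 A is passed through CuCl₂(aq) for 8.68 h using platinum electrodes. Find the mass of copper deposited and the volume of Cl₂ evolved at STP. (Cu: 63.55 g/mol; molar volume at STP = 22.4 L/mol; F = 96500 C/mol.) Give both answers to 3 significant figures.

152 g Cu; 53.7 L Cl₂

Q = 14.8 × 31248 = 4.625×10^5 C; n(e⁻) = 4.625×10^5 / 96500 = 4.793 mol
Cathode: Cu²⁺ + 2e⁻ → Cu → n(Cu) = 4.793/2 = 2.397 mol → 152 g
Anode: 2Cl⁻ → Cl₂ + 2e⁻ → n(Cl₂) = 4.793/2 = 2.397 mol → 53.7 L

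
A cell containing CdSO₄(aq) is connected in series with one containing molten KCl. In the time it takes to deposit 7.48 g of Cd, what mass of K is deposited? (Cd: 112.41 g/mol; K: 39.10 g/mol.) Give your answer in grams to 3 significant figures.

5.20 g

n(Cd) = 7.48 / 112.41 = 0.06654 mol
Cd²⁺ + 2e⁻ → Cd, so n(e⁻) = 2 × 0.06654 = 0.1331 mol
Same current for the same time ⇒ same n(e⁻) = 0.1331 mol in both cells.
K⁺ + e⁻ → K, so n(K) = 0.1331 mol
m(K) = 0.1331 × 39.10 = 5.20 g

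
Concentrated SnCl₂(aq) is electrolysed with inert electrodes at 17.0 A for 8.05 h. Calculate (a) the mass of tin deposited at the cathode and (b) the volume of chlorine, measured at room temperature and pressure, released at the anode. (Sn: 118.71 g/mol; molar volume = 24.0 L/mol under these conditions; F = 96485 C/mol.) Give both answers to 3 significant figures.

Q = 17.0 × 28980 = 4.927×10^5 C; n(e⁻) = 4.927×10^5 / 96485 = 5.106 mol
Cathode: Sn²⁺ + 2e⁻ → Sn → n(Sn) = 5.106/2 = 2.553 mol → 303 g
Anode: 2Cl⁻ → Cl₂ + 2e⁻ → n(Cl₂) = 5.106/2 = 2.553 mol → 61.3 L

303 g Sn; 61.3 L Cl₂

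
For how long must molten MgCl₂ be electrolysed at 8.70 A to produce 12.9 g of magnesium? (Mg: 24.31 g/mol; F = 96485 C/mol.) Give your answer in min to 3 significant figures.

196 min

n(Mg) = 12.9 / 24.31 = 0.5306 mol
Mg²⁺ + 2e⁻ → Mg, so n(e⁻) = 2 × 0.5306 = 1.061 mol
Q = 1.061 × 96485 = 1.024×10^5 C
t = Q / I = 1.024×10^5 / 8.70 = 11770 s = 196 min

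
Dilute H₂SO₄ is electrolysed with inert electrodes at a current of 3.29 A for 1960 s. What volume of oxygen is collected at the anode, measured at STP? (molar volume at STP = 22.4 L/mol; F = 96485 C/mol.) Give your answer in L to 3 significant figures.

Charge passed = 3.29 × 1960 = 6448 C
n(e⁻) = 6448 / 96485 = 0.06683 mol
2H₂O → O₂ + 4H⁺ + 4e⁻, so n(O₂) = 0.06683 / 4 = 0.01671 mol
V = 0.01671 × 22.4 = 0.3743 L

0.374 L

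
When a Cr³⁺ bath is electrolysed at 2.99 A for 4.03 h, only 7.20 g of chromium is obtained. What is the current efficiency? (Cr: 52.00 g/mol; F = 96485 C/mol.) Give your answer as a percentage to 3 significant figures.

Q = 2.99 × 14508 = 43380 C
n(e⁻) = 43380 / 96485 = 0.4496 mol
Cr³⁺ + 3e⁻ → Cr, so theoretical n(Cr) = 0.1499 mol → 7.795 g
Efficiency = 7.20 / 7.795 = 0.9237 = 92.4%

92.4%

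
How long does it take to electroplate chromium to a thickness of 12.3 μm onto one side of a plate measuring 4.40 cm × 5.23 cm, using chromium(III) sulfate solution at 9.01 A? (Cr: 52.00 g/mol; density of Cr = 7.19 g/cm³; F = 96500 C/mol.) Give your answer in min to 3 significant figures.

Plated area = 4.40 × 5.23 = 23.01 cm²
Volume = 23.01 × 12.3×10⁻⁴ cm = 0.02830 cm³
m(Cr) = 0.02830 × 7.19 = 0.2035 g
n(Cr) = 0.2035 / 52.00 = 0.003913 mol; n(e⁻) = 3 × 0.003913 = 0.01174 mol
Q = 0.01174 × 96500 = 1133 C
t = 1133 / 9.01 = 125.7 s = 2.10 min

2.10 min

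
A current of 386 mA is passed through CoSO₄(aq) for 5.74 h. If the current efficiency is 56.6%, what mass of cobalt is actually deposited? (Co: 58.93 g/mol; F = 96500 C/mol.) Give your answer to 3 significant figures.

1.38 g

Q = 0.386 × 20664 = 7976 C
n(e⁻) = 7976 / 96500 = 0.08265 mol
Co²⁺ + 2e⁻ → Co, so theoretical m(Co) = 0.04133 × 58.93 = 2.436 g
Actual mass = 56.6% × 2.436 = 1.38 g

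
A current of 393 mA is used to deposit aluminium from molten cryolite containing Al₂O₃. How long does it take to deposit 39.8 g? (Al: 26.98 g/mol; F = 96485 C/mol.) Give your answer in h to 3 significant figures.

n(Al) = 39.8 / 26.98 = 1.475 mol
Al³⁺ + 3e⁻ → Al, so n(e⁻) = 3 × 1.475 = 4.425 mol
Q = 4.425 × 96485 = 4.269×10^5 C
t = Q / I = 4.269×10^5 / 0.393 = 1.086×10^6 s = 302 h

302 h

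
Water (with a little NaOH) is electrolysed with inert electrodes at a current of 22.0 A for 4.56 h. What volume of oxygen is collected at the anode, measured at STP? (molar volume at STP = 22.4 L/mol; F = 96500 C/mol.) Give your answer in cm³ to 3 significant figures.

21000 cm³

Q = It = 22.0 × 16416 = 3.612×10^5 C
n(e⁻) = 3.612×10^5 / 96500 = 3.743 mol
2H₂O → O₂ + 4H⁺ + 4e⁻, so n(O₂) = 3.743 / 4 = 0.9358 mol
V = 0.9358 × 22.4 = 20.96 L
= 21000 cm³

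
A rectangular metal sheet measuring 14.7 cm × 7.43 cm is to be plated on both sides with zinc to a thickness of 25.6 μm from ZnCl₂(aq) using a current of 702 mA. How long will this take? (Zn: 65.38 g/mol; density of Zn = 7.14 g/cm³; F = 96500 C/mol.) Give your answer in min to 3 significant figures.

Plated area = 2 × 14.7 × 7.43 = 218.4 cm²
Volume = 218.4 × 25.6×10⁻⁴ cm = 0.5591 cm³
m(Zn) = 0.5591 × 7.14 = 3.992 g
n(Zn) = 3.992 / 65.38 = 0.06106 mol; n(e⁻) = 2 × 0.06106 = 0.1221 mol
Q = 0.1221 × 96500 = 11780 C
t = 11780 / 0.702 = 16780 s = 280 min

280 min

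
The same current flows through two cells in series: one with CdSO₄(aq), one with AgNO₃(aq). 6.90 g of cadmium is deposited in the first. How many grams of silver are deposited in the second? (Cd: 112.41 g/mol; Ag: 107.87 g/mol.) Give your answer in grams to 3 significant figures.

13.2 g

n(Cd) = 6.90 / 112.41 = 0.06138 mol
Cd²⁺ + 2e⁻ → Cd, so n(e⁻) = 2 × 0.06138 = 0.1228 mol
The cells are in series, so the same charge (and hence the same n(e⁻) = 0.1228 mol) passes through both.
Ag⁺ + e⁻ → Ag, so n(Ag) = 0.1228 mol
m(Ag) = 0.1228 × 107.87 = 13.2 g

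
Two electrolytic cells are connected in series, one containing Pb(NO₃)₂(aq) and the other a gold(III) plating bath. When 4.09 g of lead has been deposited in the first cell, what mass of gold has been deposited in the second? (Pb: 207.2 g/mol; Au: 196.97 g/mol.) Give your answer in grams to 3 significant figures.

n(Pb) = 4.09 / 207.2 = 0.01974 mol
Pb²⁺ + 2e⁻ → Pb, so n(e⁻) = 2 × 0.01974 = 0.03948 mol
Since the cells are in series, n(e⁻) in the Au cell is also 0.03948 mol.
Au³⁺ + 3e⁻ → Au, so n(Au) = 0.03948 / 3 = 0.01316 mol
m(Au) = 0.01316 × 196.97 = 2.59 g

2.59 g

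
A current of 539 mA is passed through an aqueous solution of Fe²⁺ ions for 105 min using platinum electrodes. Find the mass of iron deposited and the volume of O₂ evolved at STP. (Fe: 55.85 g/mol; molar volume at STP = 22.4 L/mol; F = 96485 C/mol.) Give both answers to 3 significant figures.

Q = 0.539 × 6300 = 3396 C; n(e⁻) = 3396 / 96485 = 0.03520 mol
Cathode: Fe²⁺ + 2e⁻ → Fe → n(Fe) = 0.03520/2 = 0.01760 mol → 0.983 g
Anode: 2H₂O → O₂ + 4H⁺ + 4e⁻ → n(O₂) = 0.03520/4 = 0.008800 mol → 0.197 L

0.983 g Fe; 0.197 L O₂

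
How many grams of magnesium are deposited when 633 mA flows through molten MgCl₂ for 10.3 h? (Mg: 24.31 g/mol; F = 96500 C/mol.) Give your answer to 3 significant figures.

Q = It = 0.633 × 37080 = 23470 C
n(e⁻) = Q/F = 23470/96500 = 0.2432 mol
Mg²⁺ + 2e⁻ → Mg, so n(Mg) = 0.2432 / 2 = 0.1216 mol
m = 0.1216 × 24.31 = 2.96 g

2.96 g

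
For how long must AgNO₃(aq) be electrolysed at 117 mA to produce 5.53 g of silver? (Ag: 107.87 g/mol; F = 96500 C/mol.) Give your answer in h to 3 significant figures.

11.7 h

n(Ag) = 5.53 / 107.87 = 0.05127 mol
Ag⁺ + e⁻ → Ag, so n(e⁻) = 0.05127 mol
Q = 0.05127 × 96500 = 4948 C
t = Q / I = 4948 / 0.117 = 42290 s = 11.7 h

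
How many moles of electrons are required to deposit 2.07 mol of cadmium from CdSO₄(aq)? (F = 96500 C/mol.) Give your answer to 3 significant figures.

4.14 mol

Cd²⁺ + 2e⁻ → Cd, so n(e⁻) = 2 × 2.07 = 4.140 mol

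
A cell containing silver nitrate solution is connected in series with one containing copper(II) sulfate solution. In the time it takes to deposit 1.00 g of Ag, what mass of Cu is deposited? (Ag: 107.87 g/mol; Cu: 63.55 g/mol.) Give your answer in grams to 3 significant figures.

n(Ag) = 1.00 / 107.87 = 0.009270 mol
Ag⁺ + e⁻ → Ag, so n(e⁻) = 0.009270 mol
In series, the same 0.009270 mol of electrons flows through the second cell.
Cu²⁺ + 2e⁻ → Cu, so n(Cu) = 0.009270 / 2 = 0.004635 mol
m(Cu) = 0.004635 × 63.55 = 0.295 g

0.295 g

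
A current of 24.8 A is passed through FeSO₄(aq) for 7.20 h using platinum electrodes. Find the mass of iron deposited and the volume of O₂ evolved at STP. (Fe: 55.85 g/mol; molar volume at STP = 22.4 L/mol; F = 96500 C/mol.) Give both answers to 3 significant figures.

186 g Fe; 37.3 L O₂

Q = 24.8 × 25920 = 6.428×10^5 C; n(e⁻) = 6.428×10^5 / 96500 = 6.661 mol
Cathode: Fe²⁺ + 2e⁻ → Fe → n(Fe) = 6.661/2 = 3.331 mol → 186 g
Anode: 2H₂O → O₂ + 4H⁺ + 4e⁻ → n(O₂) = 6.661/4 = 1.665 mol → 37.3 L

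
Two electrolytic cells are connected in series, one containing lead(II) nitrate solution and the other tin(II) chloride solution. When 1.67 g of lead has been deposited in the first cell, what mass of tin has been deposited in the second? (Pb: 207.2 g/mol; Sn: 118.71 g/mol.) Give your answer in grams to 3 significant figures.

n(Pb) = 1.67 / 207.2 = 0.008060 mol
Pb²⁺ + 2e⁻ → Pb, so n(e⁻) = 2 × 0.008060 = 0.01612 mol
Since the cells are in series, n(e⁻) in the Sn cell is also 0.01612 mol.
Sn²⁺ + 2e⁻ → Sn, so n(Sn) = 0.01612 / 2 = 0.008060 mol
m(Sn) = 0.008060 × 118.71 = 0.957 g

0.957 g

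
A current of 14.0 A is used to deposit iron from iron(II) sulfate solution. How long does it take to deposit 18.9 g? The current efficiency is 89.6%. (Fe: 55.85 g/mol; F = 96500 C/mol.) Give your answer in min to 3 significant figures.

86.8 min

n(Fe) = 18.9 / 55.85 = 0.3384 mol
Fe²⁺ + 2e⁻ → Fe, so n(e⁻) = 2 × 0.3384 = 0.6768 mol
Q = 0.6768 × 96500 / 0.896 = 72890 C
t = Q / I = 72890 / 14.0 = 5206 s = 86.8 min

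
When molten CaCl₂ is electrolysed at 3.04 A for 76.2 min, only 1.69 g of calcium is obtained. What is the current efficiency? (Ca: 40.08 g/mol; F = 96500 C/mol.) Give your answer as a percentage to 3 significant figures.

Q = 3.04 × 4572 = 13900 C
n(e⁻) = 13900 / 96500 = 0.1440 mol
Ca²⁺ + 2e⁻ → Ca, so theoretical n(Ca) = 0.07200 mol → 2.886 g
Efficiency = 1.69 / 2.886 = 0.5856 = 58.6%

58.6%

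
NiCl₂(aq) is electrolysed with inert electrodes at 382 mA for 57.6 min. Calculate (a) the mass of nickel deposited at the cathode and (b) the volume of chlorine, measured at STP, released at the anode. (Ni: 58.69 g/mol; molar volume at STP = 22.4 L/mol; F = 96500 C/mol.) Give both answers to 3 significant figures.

Q = 0.382 × 3456 = 1320 C; n(e⁻) = 1320 / 96500 = 0.01368 mol
Cathode: Ni²⁺ + 2e⁻ → Ni → n(Ni) = 0.01368/2 = 0.006840 mol → 0.401 g
Anode: 2Cl⁻ → Cl₂ + 2e⁻ → n(Cl₂) = 0.01368/2 = 0.006840 mol → 0.153 L

0.401 g Ni; 0.153 L Cl₂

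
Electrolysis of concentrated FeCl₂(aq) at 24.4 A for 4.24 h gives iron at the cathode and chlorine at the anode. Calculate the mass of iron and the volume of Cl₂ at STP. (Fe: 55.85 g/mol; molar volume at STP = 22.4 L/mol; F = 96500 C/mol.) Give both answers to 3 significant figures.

Q = 24.4 × 15264 = 3.724×10^5 C; n(e⁻) = 3.724×10^5 / 96500 = 3.859 mol
Cathode: Fe²⁺ + 2e⁻ → Fe → n(Fe) = 3.859/2 = 1.930 mol → 108 g
Anode: 2Cl⁻ → Cl₂ + 2e⁻ → n(Cl₂) = 3.859/2 = 1.930 mol → 43.2 L

108 g Fe; 43.2 L Cl₂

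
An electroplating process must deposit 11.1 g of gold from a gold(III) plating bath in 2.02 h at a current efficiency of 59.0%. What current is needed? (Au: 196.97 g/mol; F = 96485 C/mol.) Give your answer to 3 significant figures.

n(Au) = 11.1 / 196.97 = 0.05635 mol
Au³⁺ + 3e⁻ → Au, so n(e⁻) = 3 × 0.05635 = 0.1691 mol
Q = 0.1691 × 96485 / 0.590 = 27650 C
I = Q / t = 27650 / 7272 s = 3.80 A

3.80 A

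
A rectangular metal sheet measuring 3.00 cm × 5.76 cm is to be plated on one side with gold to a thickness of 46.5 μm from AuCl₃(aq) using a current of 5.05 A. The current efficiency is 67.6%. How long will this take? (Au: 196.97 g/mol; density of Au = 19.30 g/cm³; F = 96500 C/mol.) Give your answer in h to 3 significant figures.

0.185 h

Plated area = 3.00 × 5.76 = 17.28 cm²
Volume = 17.28 × 46.5×10⁻⁴ cm = 0.08035 cm³
m(Au) = 0.08035 × 19.30 = 1.551 g
n(Au) = 1.551 / 196.97 = 0.007874 mol; n(e⁻) = 3 × 0.007874 = 0.02362 mol
Q = 0.02362 × 96500 / 0.676 = 3372 C
t = 3372 / 5.05 = 667.7 s = 0.185 h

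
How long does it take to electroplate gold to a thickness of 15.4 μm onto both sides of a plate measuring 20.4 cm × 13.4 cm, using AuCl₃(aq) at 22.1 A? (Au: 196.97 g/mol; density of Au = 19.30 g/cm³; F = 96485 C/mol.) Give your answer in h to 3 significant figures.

Plated area = 2 × 20.4 × 13.4 = 546.7 cm²
Volume = 546.7 × 15.4×10⁻⁴ cm = 0.8419 cm³
m(Au) = 0.8419 × 19.30 = 16.25 g
n(Au) = 16.25 / 196.97 = 0.08250 mol; n(e⁻) = 3 × 0.08250 = 0.2475 mol
Q = 0.2475 × 96485 = 23880 C
t = 23880 / 22.1 = 1081 s = 0.300 h

0.300 h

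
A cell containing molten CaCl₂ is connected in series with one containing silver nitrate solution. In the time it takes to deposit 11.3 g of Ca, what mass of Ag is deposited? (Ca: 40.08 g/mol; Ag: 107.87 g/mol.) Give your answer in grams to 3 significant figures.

n(Ca) = 11.3 / 40.08 = 0.2819 mol
Ca²⁺ + 2e⁻ → Ca, so n(e⁻) = 2 × 0.2819 = 0.5638 mol
The cells are in series, so the same charge (and hence the same n(e⁻) = 0.5638 mol) passes through both.
Ag⁺ + e⁻ → Ag, so n(Ag) = 0.5638 mol
m(Ag) = 0.5638 × 107.87 = 60.8 g

60.8 g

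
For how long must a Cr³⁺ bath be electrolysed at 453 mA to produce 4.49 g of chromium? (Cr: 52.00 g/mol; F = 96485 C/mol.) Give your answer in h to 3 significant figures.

n(Cr) = 4.49 / 52.00 = 0.08635 mol
Cr³⁺ + 3e⁻ → Cr, so n(e⁻) = 3 × 0.08635 = 0.2591 mol
Q = 0.2591 × 96485 = 25000 C
t = Q / I = 25000 / 0.453 = 55190 s = 15.3 h

15.3 h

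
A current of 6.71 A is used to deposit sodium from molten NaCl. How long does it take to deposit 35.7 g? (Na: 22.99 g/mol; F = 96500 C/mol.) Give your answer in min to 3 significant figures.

n(Na) = 35.7 / 22.99 = 1.553 mol
Na⁺ + e⁻ → Na, so n(e⁻) = 1.553 mol
Q = 1.553 × 96500 = 1.499×10^5 C
t = Q / I = 1.499×10^5 / 6.71 = 22340 s = 372 min

372 min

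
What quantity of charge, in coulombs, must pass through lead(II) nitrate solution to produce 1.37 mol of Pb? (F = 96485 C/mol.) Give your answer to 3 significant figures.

Pb²⁺ + 2e⁻ → Pb, so n(e⁻) = 2 × 1.37 = 2.740 mol
Q = 2.740 × 96485 = 2.644×10^5 C

2.64×10^5 C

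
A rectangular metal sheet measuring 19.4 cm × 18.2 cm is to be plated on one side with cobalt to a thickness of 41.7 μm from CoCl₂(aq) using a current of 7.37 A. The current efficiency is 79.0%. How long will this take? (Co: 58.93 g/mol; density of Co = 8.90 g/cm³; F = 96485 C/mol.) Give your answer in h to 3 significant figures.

Plated area = 19.4 × 18.2 = 353.1 cm²
Volume = 353.1 × 41.7×10⁻⁴ cm = 1.472 cm³
m(Co) = 1.472 × 8.90 = 13.10 g
n(Co) = 13.10 / 58.93 = 0.2223 mol; n(e⁻) = 2 × 0.2223 = 0.4446 mol
Q = 0.4446 × 96485 / 0.790 = 54300 C
t = 54300 / 7.37 = 7368 s = 2.05 h

2.05 h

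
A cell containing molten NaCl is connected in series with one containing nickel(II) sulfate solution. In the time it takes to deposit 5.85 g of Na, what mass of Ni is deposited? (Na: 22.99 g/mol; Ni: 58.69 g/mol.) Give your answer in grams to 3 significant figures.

n(Na) = 5.85 / 22.99 = 0.2545 mol
Na⁺ + e⁻ → Na, so n(e⁻) = 0.2545 mol
Since the cells are in series, n(e⁻) in the Ni cell is also 0.2545 mol.
Ni²⁺ + 2e⁻ → Ni, so n(Ni) = 0.2545 / 2 = 0.1273 mol
m(Ni) = 0.1273 × 58.69 = 7.47 g

7.47 g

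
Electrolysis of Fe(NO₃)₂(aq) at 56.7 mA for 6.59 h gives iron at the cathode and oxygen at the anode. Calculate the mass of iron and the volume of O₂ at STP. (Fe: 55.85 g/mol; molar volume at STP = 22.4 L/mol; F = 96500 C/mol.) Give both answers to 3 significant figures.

0.389 g Fe; 0.0781 L O₂

Q = 0.0567 × 23724 = 1345 C; n(e⁻) = 1345 / 96500 = 0.01394 mol
Cathode: Fe²⁺ + 2e⁻ → Fe → n(Fe) = 0.01394/2 = 0.006970 mol → 0.389 g
Anode: 2H₂O → O₂ + 4H⁺ + 4e⁻ → n(O₂) = 0.01394/4 = 0.003485 mol → 0.0781 L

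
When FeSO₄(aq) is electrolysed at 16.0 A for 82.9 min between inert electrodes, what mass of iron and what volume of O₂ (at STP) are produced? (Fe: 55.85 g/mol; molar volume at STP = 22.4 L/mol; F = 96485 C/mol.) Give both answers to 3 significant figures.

23.0 g Fe; 4.62 L O₂

Q = 16.0 × 4974 = 79580 C; n(e⁻) = 79580 / 96485 = 0.8248 mol
Cathode: Fe²⁺ + 2e⁻ → Fe → n(Fe) = 0.8248/2 = 0.4124 mol → 23.0 g
Anode: 2H₂O → O₂ + 4H⁺ + 4e⁻ → n(O₂) = 0.8248/4 = 0.2062 mol → 4.62 L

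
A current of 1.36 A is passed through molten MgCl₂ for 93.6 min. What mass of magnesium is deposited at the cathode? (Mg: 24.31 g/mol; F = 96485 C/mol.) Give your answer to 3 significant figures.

0.962 g

Q = 1.36 A × 5616 s = 7638 C
Moles of electrons = 7638 / 96485 = 0.07916 mol
Mg²⁺ + 2e⁻ → Mg, so n(Mg) = 0.07916 / 2 = 0.03958 mol
m = 0.03958 × 24.31 = 0.962 g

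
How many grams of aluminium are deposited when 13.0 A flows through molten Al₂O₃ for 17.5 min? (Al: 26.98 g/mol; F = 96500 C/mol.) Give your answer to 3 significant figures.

Q = It = 13.0 × 1050 = 13650 C
Moles of electrons = 13650 / 96500 = 0.1415 mol
Al³⁺ + 3e⁻ → Al, so n(Al) = 0.1415 / 3 = 0.04717 mol
m = 0.04717 × 26.98 = 1.27 g

1.27 g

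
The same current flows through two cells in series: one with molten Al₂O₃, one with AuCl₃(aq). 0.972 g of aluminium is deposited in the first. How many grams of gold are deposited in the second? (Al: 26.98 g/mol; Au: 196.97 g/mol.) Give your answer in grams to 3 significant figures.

n(Al) = 0.972 / 26.98 = 0.03603 mol
Al³⁺ + 3e⁻ → Al, so n(e⁻) = 3 × 0.03603 = 0.1081 mol
Same current for the same time ⇒ same n(e⁻) = 0.1081 mol in both cells.
Au³⁺ + 3e⁻ → Au, so n(Au) = 0.1081 / 3 = 0.03603 mol
m(Au) = 0.03603 × 196.97 = 7.10 g

7.10 g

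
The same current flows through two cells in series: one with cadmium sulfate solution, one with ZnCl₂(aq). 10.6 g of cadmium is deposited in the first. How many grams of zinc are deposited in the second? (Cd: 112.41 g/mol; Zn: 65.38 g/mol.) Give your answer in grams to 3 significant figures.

n(Cd) = 10.6 / 112.41 = 0.09430 mol
Cd²⁺ + 2e⁻ → Cd, so n(e⁻) = 2 × 0.09430 = 0.1886 mol
In series, the same 0.1886 mol of electrons flows through the second cell.
Zn²⁺ + 2e⁻ → Zn, so n(Zn) = 0.1886 / 2 = 0.09430 mol
m(Zn) = 0.09430 × 65.38 = 6.17 g

6.17 g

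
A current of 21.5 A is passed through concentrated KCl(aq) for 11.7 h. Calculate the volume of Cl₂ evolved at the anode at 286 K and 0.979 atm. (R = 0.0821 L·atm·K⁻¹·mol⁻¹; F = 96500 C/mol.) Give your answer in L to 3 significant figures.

Q = 21.5 A × 42120 s = 9.056×10^5 C
n(e⁻) = Q/F = 9.056×10^5/96500 = 9.384 mol
2Cl⁻ → Cl₂ + 2e⁻, so n(Cl₂) = 9.384 / 2 = 4.692 mol
V = nRT/P = 4.692 × 0.0821 × 286 / 0.979 = 112.5 L

113 L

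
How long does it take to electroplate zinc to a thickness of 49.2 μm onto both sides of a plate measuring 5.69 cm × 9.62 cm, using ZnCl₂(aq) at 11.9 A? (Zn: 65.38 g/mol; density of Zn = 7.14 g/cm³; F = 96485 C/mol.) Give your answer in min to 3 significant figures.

Plated area = 2 × 5.69 × 9.62 = 109.5 cm²
Volume = 109.5 × 49.2×10⁻⁴ cm = 0.5387 cm³
m(Zn) = 0.5387 × 7.14 = 3.846 g
n(Zn) = 3.846 / 65.38 = 0.05883 mol; n(e⁻) = 2 × 0.05883 = 0.1177 mol
Q = 0.1177 × 96485 = 11360 C
t = 11360 / 11.9 = 954.6 s = 15.9 min

15.9 min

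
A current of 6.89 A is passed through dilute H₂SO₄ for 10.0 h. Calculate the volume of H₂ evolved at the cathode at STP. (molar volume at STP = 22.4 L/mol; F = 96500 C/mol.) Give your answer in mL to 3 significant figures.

28800 mL

Q = 6.89 A × 36000 s = 2.480×10^5 C
n(e⁻) = Q/F = 2.480×10^5/96500 = 2.570 mol
2H⁺ + 2e⁻ → H₂, so n(H₂) = 2.570 / 2 = 1.285 mol
V = 1.285 × 22.4 = 28.78 L
= 28800 mL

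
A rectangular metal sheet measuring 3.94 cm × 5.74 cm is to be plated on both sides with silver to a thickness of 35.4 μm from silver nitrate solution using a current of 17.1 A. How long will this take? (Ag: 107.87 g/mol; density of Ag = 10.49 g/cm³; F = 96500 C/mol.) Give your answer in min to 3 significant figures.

Plated area = 2 × 3.94 × 5.74 = 45.23 cm²
Volume = 45.23 × 35.4×10⁻⁴ cm = 0.1601 cm³
m(Ag) = 0.1601 × 10.49 = 1.679 g
n(Ag) = 1.679 / 107.87 = 0.01557 mol; n(e⁻) = 0.01557 mol
Q = 0.01557 × 96500 = 1503 C
t = 1503 / 17.1 = 87.89 s = 1.46 min

1.46 min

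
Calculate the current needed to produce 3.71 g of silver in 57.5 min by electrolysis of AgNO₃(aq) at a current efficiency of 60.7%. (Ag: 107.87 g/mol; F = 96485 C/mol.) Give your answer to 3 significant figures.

n(Ag) = 3.71 / 107.87 = 0.03439 mol
Ag⁺ + e⁻ → Ag, so n(e⁻) = 0.03439 mol
Q = 0.03439 × 96485 / 0.607 = 5466 C
I = Q / t = 5466 / 3450 s = 1.58 A

1.58 A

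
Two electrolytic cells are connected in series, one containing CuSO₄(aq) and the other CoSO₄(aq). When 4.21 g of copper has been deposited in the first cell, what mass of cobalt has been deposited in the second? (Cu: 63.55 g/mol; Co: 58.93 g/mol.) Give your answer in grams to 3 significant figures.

n(Cu) = 4.21 / 63.55 = 0.06625 mol
Cu²⁺ + 2e⁻ → Cu, so n(e⁻) = 2 × 0.06625 = 0.1325 mol
Since the cells are in series, n(e⁻) in the Co cell is also 0.1325 mol.
Co²⁺ + 2e⁻ → Co, so n(Co) = 0.1325 / 2 = 0.06625 mol
m(Co) = 0.06625 × 58.93 = 3.90 g

3.90 g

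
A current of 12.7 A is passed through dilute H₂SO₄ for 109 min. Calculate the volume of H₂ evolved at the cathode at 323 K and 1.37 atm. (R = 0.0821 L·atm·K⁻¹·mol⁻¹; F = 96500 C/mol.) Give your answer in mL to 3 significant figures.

Q = 12.7 A × 6540 s = 83060 C
n(e⁻) = Q/F = 83060/96500 = 0.8607 mol
2H⁺ + 2e⁻ → H₂, so n(H₂) = 0.8607 / 2 = 0.4304 mol
V = nRT/P = 0.4304 × 0.0821 × 323 / 1.37 = 8.331 L
= 8330 mL

8330 mL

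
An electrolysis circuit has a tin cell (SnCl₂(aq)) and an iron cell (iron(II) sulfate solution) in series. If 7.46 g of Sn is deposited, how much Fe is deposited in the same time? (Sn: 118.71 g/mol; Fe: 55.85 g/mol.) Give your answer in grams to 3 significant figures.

n(Sn) = 7.46 / 118.71 = 0.06284 mol
Sn²⁺ + 2e⁻ → Sn, so n(e⁻) = 2 × 0.06284 = 0.1257 mol
Since the cells are in series, n(e⁻) in the Fe cell is also 0.1257 mol.
Fe²⁺ + 2e⁻ → Fe, so n(Fe) = 0.1257 / 2 = 0.06285 mol
m(Fe) = 0.06285 × 55.85 = 3.51 g

3.51 g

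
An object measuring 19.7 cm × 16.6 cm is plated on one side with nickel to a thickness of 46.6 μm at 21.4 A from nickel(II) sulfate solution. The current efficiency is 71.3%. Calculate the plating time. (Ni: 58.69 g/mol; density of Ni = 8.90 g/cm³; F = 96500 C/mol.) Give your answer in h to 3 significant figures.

0.812 h

Plated area = 19.7 × 16.6 = 327.0 cm²
Volume = 327.0 × 46.6×10⁻⁴ cm = 1.524 cm³
m(Ni) = 1.524 × 8.90 = 13.56 g
n(Ni) = 13.56 / 58.69 = 0.2310 mol; n(e⁻) = 2 × 0.2310 = 0.4620 mol
Q = 0.4620 × 96500 / 0.713 = 62530 C
t = 62530 / 21.4 = 2922 s = 0.812 h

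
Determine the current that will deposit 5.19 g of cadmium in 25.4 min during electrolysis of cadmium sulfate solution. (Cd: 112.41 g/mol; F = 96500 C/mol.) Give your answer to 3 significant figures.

n(Cd) = 5.19 / 112.41 = 0.04617 mol
Cd²⁺ + 2e⁻ → Cd, so n(e⁻) = 2 × 0.04617 = 0.09234 mol
Q = 0.09234 × 96500 = 8911 C
I = Q / t = 8911 / 1524 s = 5.85 A

5.85 A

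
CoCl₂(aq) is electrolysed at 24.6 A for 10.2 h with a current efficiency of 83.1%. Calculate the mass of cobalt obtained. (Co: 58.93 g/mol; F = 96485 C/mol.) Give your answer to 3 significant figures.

229 g

Q = 24.6 × 36720 = 9.033×10^5 C
n(e⁻) = 9.033×10^5 / 96485 = 9.362 mol
Co²⁺ + 2e⁻ → Co, so theoretical m(Co) = 4.681 × 58.93 = 275.9 g
Actual mass = 83.1% × 275.9 = 229 g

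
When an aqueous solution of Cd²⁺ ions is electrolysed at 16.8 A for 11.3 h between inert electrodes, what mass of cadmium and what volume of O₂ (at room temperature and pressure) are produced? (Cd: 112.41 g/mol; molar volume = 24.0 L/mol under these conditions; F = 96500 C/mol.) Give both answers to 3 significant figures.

Q = 16.8 × 40680 = 6.834×10^5 C; n(e⁻) = 6.834×10^5 / 96500 = 7.082 mol
Cathode: Cd²⁺ + 2e⁻ → Cd → n(Cd) = 7.082/2 = 3.541 mol → 398 g
Anode: 2H₂O → O₂ + 4H⁺ + 4e⁻ → n(O₂) = 7.082/4 = 1.771 mol → 42.5 L

398 g Cd; 42.5 L O₂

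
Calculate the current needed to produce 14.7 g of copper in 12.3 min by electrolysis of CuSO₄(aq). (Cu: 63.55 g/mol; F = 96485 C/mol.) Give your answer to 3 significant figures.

60.5 A

n(Cu) = 14.7 / 63.55 = 0.2313 mol
Cu²⁺ + 2e⁻ → Cu, so n(e⁻) = 2 × 0.2313 = 0.4626 mol
Q = 0.4626 × 96485 = 44630 C
I = Q / t = 44630 / 738 s = 60.5 A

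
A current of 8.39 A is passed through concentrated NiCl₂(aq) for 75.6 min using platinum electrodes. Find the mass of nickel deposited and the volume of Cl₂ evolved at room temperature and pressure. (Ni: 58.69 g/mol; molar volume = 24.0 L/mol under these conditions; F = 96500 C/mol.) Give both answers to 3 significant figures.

Q = 8.39 × 4536 = 38060 C; n(e⁻) = 38060 / 96500 = 0.3944 mol
Cathode: Ni²⁺ + 2e⁻ → Ni → n(Ni) = 0.3944/2 = 0.1972 mol → 11.6 g
Anode: 2Cl⁻ → Cl₂ + 2e⁻ → n(Cl₂) = 0.3944/2 = 0.1972 mol → 4.73 L

11.6 g Ni; 4.73 L Cl₂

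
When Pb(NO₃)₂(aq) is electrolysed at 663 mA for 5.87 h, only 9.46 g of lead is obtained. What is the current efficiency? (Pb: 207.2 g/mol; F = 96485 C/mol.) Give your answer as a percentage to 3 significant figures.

62.9%

Q = 0.663 × 21132 = 14010 C
n(e⁻) = 14010 / 96485 = 0.1452 mol
Pb²⁺ + 2e⁻ → Pb, so theoretical n(Pb) = 0.07260 mol → 15.04 g
Efficiency = 9.46 / 15.04 = 0.6290 = 62.9%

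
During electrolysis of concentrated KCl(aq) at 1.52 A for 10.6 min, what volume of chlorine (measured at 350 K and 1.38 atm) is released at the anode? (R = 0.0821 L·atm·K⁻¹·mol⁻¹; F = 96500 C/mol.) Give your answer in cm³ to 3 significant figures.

Charge passed = 1.52 × 636 = 966.7 C
Moles of electrons = 966.7 / 96500 = 0.01002 mol
2Cl⁻ → Cl₂ + 2e⁻, so n(Cl₂) = 0.01002 / 2 = 0.005010 mol
V = nRT/P = 0.005010 × 0.0821 × 350 / 1.38 = 0.1043 L
= 104 cm³

104 cm³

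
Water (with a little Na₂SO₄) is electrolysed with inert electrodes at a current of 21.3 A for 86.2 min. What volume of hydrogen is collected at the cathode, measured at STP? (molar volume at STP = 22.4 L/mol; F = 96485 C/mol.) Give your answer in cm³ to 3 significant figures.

12800 cm³

Q = 21.3 A × 5172 s = 1.102×10^5 C
Moles of electrons = 1.102×10^5 / 96485 = 1.142 mol
2H⁺ + 2e⁻ → H₂, so n(H₂) = 1.142 / 2 = 0.5710 mol
V = 0.5710 × 22.4 = 12.79 L
= 12800 cm³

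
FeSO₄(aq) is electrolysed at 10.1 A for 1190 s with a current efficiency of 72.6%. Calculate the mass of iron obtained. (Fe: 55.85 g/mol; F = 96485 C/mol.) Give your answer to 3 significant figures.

Q = 10.1 × 1190 = 12020 C
n(e⁻) = 12020 / 96485 = 0.1246 mol
Fe²⁺ + 2e⁻ → Fe, so theoretical m(Fe) = 0.06230 × 55.85 = 3.479 g
Actual mass = 72.6% × 3.479 = 2.53 g

2.53 g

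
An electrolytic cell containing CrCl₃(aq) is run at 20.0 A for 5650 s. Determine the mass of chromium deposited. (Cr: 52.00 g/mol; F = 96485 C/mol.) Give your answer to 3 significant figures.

Q = 20.0 A × 5650 s = 1.130×10^5 C
n(e⁻) = 1.130×10^5 / 96485 = 1.171 mol
Cr³⁺ + 3e⁻ → Cr, so n(Cr) = 1.171 / 3 = 0.3903 mol
m = 0.3903 × 52.00 = 20.3 g

20.3 g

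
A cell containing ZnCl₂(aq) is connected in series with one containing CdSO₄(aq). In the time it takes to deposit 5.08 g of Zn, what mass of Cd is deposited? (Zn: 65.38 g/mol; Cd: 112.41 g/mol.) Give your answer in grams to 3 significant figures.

8.73 g

n(Zn) = 5.08 / 65.38 = 0.07770 mol
Zn²⁺ + 2e⁻ → Zn, so n(e⁻) = 2 × 0.07770 = 0.1554 mol
Since the cells are in series, n(e⁻) in the Cd cell is also 0.1554 mol.
Cd²⁺ + 2e⁻ → Cd, so n(Cd) = 0.1554 / 2 = 0.07770 mol
m(Cd) = 0.07770 × 112.41 = 8.73 g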